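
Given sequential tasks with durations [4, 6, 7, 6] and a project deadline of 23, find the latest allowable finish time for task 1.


LF(activity 1) = deadline - sum of successor durations
Successors: activities 2 through 4 with durations [6, 7, 6]
Sum of successor durations = 19
LF = 23 - 19 = 4

4


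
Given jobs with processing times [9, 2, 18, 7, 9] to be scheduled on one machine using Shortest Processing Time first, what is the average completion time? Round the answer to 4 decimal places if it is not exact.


Sort jobs by processing time (SPT order): [2, 7, 9, 9, 18]
Compute completion times sequentially:
  Job 1: processing = 2, completes at 2
  Job 2: processing = 7, completes at 9
  Job 3: processing = 9, completes at 18
  Job 4: processing = 9, completes at 27
  Job 5: processing = 18, completes at 45
Sum of completion times = 101
Average completion time = 101/5 = 20.2

20.2


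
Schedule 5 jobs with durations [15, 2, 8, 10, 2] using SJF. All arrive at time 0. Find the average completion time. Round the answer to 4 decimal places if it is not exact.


SJF order (ascending): [2, 2, 8, 10, 15]
Completion times:
  Job 1: burst=2, C=2
  Job 2: burst=2, C=4
  Job 3: burst=8, C=12
  Job 4: burst=10, C=22
  Job 5: burst=15, C=37
Average completion = 77/5 = 15.4

15.4


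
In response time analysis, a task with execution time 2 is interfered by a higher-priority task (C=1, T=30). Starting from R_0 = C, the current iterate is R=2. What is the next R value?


R_next = C + ceil(R_prev / T_hp) * C_hp
ceil(2 / 30) = ceil(0.0667) = 1
Interference = 1 * 1 = 1
R_next = 2 + 1 = 3

3


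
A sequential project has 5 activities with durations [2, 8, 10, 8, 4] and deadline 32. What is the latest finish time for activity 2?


LF(activity 2) = deadline - sum of successor durations
Successors: activities 3 through 5 with durations [10, 8, 4]
Sum of successor durations = 22
LF = 32 - 22 = 10

10


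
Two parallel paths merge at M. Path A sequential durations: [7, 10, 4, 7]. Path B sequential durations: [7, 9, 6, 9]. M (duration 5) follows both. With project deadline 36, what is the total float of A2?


Forward pass: ES(A2) = sum of predecessors on chain A = 7
EF = ES + duration = 7 + 10 = 17
Backward pass: LF(M) = deadline = 36; LS(M) = 36 - 5 = 31
LF(A2) = LS(M) - sum(successors on chain A) = 31 - 11 = 20
LS = LF - duration = 20 - 10 = 10
Total float = LS - ES = 10 - 7 = 3

3


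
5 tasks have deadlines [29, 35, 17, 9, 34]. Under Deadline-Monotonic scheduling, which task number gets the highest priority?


Sort tasks by relative deadline (ascending):
  Task 4: deadline = 9
  Task 3: deadline = 17
  Task 1: deadline = 29
  Task 5: deadline = 34
  Task 2: deadline = 35
Priority order (highest first): [4, 3, 1, 5, 2]
Highest priority task = 4

4


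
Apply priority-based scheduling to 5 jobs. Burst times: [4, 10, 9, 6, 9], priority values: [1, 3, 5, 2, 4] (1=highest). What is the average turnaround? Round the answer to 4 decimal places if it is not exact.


Sort by priority (ascending = highest first):
Order: [(1, 4), (2, 6), (3, 10), (4, 9), (5, 9)]
Completion times:
  Priority 1, burst=4, C=4
  Priority 2, burst=6, C=10
  Priority 3, burst=10, C=20
  Priority 4, burst=9, C=29
  Priority 5, burst=9, C=38
Average turnaround = 101/5 = 20.2

20.2


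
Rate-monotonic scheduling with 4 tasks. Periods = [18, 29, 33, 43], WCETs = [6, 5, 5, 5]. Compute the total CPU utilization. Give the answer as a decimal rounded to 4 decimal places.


Compute individual utilizations (exact fractions):
  Task 1: C/T = 6/18 = 1/3 (approx. 0.3333)
  Task 2: C/T = 5/29 (approx. 0.1724)
  Task 3: C/T = 5/33 (approx. 0.1515)
  Task 4: C/T = 5/43 (approx. 0.1163)
Total utilization U = 1/3 + 5/29 + 5/33 + 5/43 = 31832/41151
Rounded to 4 decimal places: U = 0.7735
RM (Liu & Layland) bound for 4 tasks = 0.756828; compare with U = 31832/41151 (approx. 0.773541)
bound < U <= 1, so the RM sufficient condition is not met (inconclusive; an exact test such as response-time analysis is needed).

0.7735


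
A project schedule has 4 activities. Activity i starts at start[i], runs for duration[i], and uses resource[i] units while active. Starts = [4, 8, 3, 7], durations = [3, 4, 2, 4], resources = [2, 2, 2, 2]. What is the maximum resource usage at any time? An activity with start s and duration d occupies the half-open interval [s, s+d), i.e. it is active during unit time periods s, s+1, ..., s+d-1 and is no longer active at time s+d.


Each activity i is active on [start_i, start_i + duration_i).
Compute total resource usage per time slot:
  t=0: active resources = [], total = 0
  t=1: active resources = [], total = 0
  t=2: active resources = [], total = 0
  t=3: active resources = [2], total = 2
  t=4: active resources = [2, 2], total = 4
  t=5: active resources = [2], total = 2
  t=6: active resources = [2], total = 2
  t=7: active resources = [2], total = 2
  t=8: active resources = [2, 2], total = 4
  t=9: active resources = [2, 2], total = 4
  t=10: active resources = [2, 2], total = 4
  t=11: active resources = [2], total = 2
Peak resource demand = 4

4


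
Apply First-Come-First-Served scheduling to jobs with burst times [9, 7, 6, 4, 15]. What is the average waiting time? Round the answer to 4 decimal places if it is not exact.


FCFS order (as given): [9, 7, 6, 4, 15]
Waiting times:
  Job 1: wait = 0
  Job 2: wait = 9
  Job 3: wait = 16
  Job 4: wait = 22
  Job 5: wait = 26
Sum of waiting times = 73
Average waiting time = 73/5 = 14.6

14.6


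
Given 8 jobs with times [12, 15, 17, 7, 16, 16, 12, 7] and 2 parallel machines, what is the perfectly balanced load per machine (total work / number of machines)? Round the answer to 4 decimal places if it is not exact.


Total processing time = 12 + 15 + 17 + 7 + 16 + 16 + 12 + 7 = 102
Number of machines = 2
Ideal balanced load = 102 / 2 = 51.0

51.0


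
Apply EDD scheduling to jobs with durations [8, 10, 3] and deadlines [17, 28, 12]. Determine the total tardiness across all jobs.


Sort by due date (EDD order): [(3, 12), (8, 17), (10, 28)]
Compute completion times and tardiness:
  Job 1: p=3, d=12, C=3, tardiness=max(0,3-12)=0
  Job 2: p=8, d=17, C=11, tardiness=max(0,11-17)=0
  Job 3: p=10, d=28, C=21, tardiness=max(0,21-28)=0
Total tardiness = 0

0


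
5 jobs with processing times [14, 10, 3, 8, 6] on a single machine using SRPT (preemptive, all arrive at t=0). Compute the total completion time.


Since all jobs arrive at t=0, SRPT equals SPT ordering.
SPT order: [3, 6, 8, 10, 14]
Completion times:
  Job 1: p=3, C=3
  Job 2: p=6, C=9
  Job 3: p=8, C=17
  Job 4: p=10, C=27
  Job 5: p=14, C=41
Total completion time = 3 + 9 + 17 + 27 + 41 = 97

97


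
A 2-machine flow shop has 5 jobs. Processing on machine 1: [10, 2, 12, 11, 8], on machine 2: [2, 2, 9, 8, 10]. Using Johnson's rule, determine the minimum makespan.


Apply Johnson's rule:
  Group 1 (a <= b): [(2, 2, 2), (5, 8, 10)]
  Group 2 (a > b): [(3, 12, 9), (4, 11, 8), (1, 10, 2)]
Optimal job order: [2, 5, 3, 4, 1]
Schedule:
  Job 2: M1 done at 2, M2 done at 4
  Job 5: M1 done at 10, M2 done at 20
  Job 3: M1 done at 22, M2 done at 31
  Job 4: M1 done at 33, M2 done at 41
  Job 1: M1 done at 43, M2 done at 45
Makespan = 45

45


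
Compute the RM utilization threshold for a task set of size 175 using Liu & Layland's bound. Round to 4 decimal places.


Compute 2^(1/175) = 1.0039686955
Subtract 1: 1.0039686955 - 1 = 0.0039686955
Multiply by n: 175 * 0.0039686955 = 0.6945217125
Round to 4 dp: 0.6945

0.6945


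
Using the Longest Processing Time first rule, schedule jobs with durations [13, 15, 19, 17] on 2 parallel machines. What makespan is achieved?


Sort jobs in decreasing order (LPT): [19, 17, 15, 13]
Assign each job to the least loaded machine:
  Machine 1: jobs [19, 13], load = 32
  Machine 2: jobs [17, 15], load = 32
Makespan = max load = 32

32


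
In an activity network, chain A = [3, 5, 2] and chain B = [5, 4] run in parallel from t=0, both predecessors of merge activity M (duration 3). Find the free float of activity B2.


ES(B2) = sum of predecessors on chain B = 5
EF(B2) = ES + duration = 5 + 4 = 9
Successor of B2 is M. ES(M) = max(sum(A), sum(B)) = max(10, 9) = 10
Free float = ES(successor) - EF(current) = 10 - 9 = 1

1


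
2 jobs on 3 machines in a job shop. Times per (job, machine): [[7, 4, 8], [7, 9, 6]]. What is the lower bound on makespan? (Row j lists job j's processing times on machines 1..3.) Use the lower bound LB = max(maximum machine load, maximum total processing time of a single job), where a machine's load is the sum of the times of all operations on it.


Machine loads:
  Machine 1: 7 + 7 = 14
  Machine 2: 4 + 9 = 13
  Machine 3: 8 + 6 = 14
Max machine load = 14
Job totals:
  Job 1: 19
  Job 2: 22
Max job total = 22
Lower bound = max(14, 22) = 22

22


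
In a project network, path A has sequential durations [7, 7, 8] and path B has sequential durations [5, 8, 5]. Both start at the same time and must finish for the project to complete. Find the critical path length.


Path A total = 7 + 7 + 8 = 22
Path B total = 5 + 8 + 5 = 18
Critical path = longest path = max(22, 18) = 22

22


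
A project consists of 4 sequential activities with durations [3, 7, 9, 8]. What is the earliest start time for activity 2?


Activity 2 starts after activities 1 through 1 complete.
Predecessor durations: [3]
ES = 3 = 3

3


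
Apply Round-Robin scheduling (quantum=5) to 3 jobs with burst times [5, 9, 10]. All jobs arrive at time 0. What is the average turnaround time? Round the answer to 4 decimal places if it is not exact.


Time quantum = 5
Execution trace:
  J1 runs 5 units, time = 5
  J2 runs 5 units, time = 10
  J3 runs 5 units, time = 15
  J2 runs 4 units, time = 19
  J3 runs 5 units, time = 24
Finish times: [5, 19, 24]
Average turnaround = 48/3 = 16.0

16.0


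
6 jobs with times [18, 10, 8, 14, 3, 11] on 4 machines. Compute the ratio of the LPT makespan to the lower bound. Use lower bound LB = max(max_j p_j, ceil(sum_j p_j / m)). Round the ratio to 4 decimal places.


LPT order: [18, 14, 11, 10, 8, 3]
Machine loads after assignment: [18, 14, 14, 18]
LPT makespan = 18
Lower bound = max(max_job, ceil(total/4)) = max(18, 16) = 18
Ratio = 18 / 18 = 1.0

1.0


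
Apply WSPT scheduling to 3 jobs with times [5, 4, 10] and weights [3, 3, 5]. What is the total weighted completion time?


Compute p/w ratios and sort ascending (WSPT): [(4, 3), (5, 3), (10, 5)]
Compute weighted completion times:
  Job (p=4,w=3): C=4, w*C=3*4=12
  Job (p=5,w=3): C=9, w*C=3*9=27
  Job (p=10,w=5): C=19, w*C=5*19=95
Total weighted completion time = 134

134


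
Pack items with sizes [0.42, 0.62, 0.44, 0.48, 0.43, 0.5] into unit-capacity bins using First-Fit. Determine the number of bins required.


Place items sequentially using First-Fit:
  Item 0.42 -> new Bin 1
  Item 0.62 -> new Bin 2
  Item 0.44 -> Bin 1 (now 0.86)
  Item 0.48 -> new Bin 3
  Item 0.43 -> Bin 3 (now 0.91)
  Item 0.5 -> new Bin 4
Total bins used = 4

4


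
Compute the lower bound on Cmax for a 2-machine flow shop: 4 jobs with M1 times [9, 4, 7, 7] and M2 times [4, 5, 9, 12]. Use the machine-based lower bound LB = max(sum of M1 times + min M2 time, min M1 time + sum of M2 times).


LB1 = sum(M1 times) + min(M2 times) = 27 + 4 = 31
LB2 = min(M1 times) + sum(M2 times) = 4 + 30 = 34
Lower bound = max(LB1, LB2) = max(31, 34) = 34

34


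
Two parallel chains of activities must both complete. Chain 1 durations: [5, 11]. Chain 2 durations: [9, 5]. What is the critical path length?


Path A total = 5 + 11 = 16
Path B total = 9 + 5 = 14
Critical path = longest path = max(16, 14) = 16

16


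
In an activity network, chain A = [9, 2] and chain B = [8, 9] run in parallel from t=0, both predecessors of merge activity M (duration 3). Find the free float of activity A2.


ES(A2) = sum of predecessors on chain A = 9
EF(A2) = ES + duration = 9 + 2 = 11
Successor of A2 is M. ES(M) = max(sum(A), sum(B)) = max(11, 17) = 17
Free float = ES(successor) - EF(current) = 17 - 11 = 6

6


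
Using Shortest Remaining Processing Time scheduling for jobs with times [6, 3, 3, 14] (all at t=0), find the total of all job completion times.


Since all jobs arrive at t=0, SRPT equals SPT ordering.
SPT order: [3, 3, 6, 14]
Completion times:
  Job 1: p=3, C=3
  Job 2: p=3, C=6
  Job 3: p=6, C=12
  Job 4: p=14, C=26
Total completion time = 3 + 6 + 12 + 26 = 47

47


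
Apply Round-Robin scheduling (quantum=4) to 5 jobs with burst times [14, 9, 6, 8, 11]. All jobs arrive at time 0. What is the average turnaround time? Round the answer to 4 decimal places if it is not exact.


Time quantum = 4
Execution trace:
  J1 runs 4 units, time = 4
  J2 runs 4 units, time = 8
  J3 runs 4 units, time = 12
  J4 runs 4 units, time = 16
  J5 runs 4 units, time = 20
  J1 runs 4 units, time = 24
  J2 runs 4 units, time = 28
  J3 runs 2 units, time = 30
  J4 runs 4 units, time = 34
  J5 runs 4 units, time = 38
  J1 runs 4 units, time = 42
  J2 runs 1 units, time = 43
  J5 runs 3 units, time = 46
  J1 runs 2 units, time = 48
Finish times: [48, 43, 30, 34, 46]
Average turnaround = 201/5 = 40.2

40.2


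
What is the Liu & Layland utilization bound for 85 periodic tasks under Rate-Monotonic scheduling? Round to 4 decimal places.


Compute 2^(1/85) = 1.0081880126
Subtract 1: 1.0081880126 - 1 = 0.0081880126
Multiply by n: 85 * 0.0081880126 = 0.6959810710
Round to 4 dp: 0.6960

0.6960


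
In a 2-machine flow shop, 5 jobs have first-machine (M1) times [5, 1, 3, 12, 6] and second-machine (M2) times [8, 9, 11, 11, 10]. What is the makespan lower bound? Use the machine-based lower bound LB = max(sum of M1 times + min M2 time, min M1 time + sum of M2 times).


LB1 = sum(M1 times) + min(M2 times) = 27 + 8 = 35
LB2 = min(M1 times) + sum(M2 times) = 1 + 49 = 50
Lower bound = max(LB1, LB2) = max(35, 50) = 50

50


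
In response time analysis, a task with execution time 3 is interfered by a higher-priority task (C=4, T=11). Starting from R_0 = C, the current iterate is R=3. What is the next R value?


R_next = C + ceil(R_prev / T_hp) * C_hp
ceil(3 / 11) = ceil(0.2727) = 1
Interference = 1 * 4 = 4
R_next = 3 + 4 = 7

7


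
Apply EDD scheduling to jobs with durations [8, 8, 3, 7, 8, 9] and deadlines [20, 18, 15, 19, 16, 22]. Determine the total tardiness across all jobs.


Sort by due date (EDD order): [(3, 15), (8, 16), (8, 18), (7, 19), (8, 20), (9, 22)]
Compute completion times and tardiness:
  Job 1: p=3, d=15, C=3, tardiness=max(0,3-15)=0
  Job 2: p=8, d=16, C=11, tardiness=max(0,11-16)=0
  Job 3: p=8, d=18, C=19, tardiness=max(0,19-18)=1
  Job 4: p=7, d=19, C=26, tardiness=max(0,26-19)=7
  Job 5: p=8, d=20, C=34, tardiness=max(0,34-20)=14
  Job 6: p=9, d=22, C=43, tardiness=max(0,43-22)=21
Total tardiness = 43

43


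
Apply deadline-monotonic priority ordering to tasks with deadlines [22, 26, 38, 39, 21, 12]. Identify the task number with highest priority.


Sort tasks by relative deadline (ascending):
  Task 6: deadline = 12
  Task 5: deadline = 21
  Task 1: deadline = 22
  Task 2: deadline = 26
  Task 3: deadline = 38
  Task 4: deadline = 39
Priority order (highest first): [6, 5, 1, 2, 3, 4]
Highest priority task = 6

6


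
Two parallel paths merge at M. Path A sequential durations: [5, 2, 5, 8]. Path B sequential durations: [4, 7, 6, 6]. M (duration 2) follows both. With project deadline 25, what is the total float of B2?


Forward pass: ES(B2) = sum of predecessors on chain B = 4
EF = ES + duration = 4 + 7 = 11
Backward pass: LF(M) = deadline = 25; LS(M) = 25 - 2 = 23
LF(B2) = LS(M) - sum(successors on chain B) = 23 - 12 = 11
LS = LF - duration = 11 - 7 = 4
Total float = LS - ES = 4 - 4 = 0

0


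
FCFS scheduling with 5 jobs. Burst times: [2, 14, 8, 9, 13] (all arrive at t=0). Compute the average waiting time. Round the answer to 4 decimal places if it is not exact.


FCFS order (as given): [2, 14, 8, 9, 13]
Waiting times:
  Job 1: wait = 0
  Job 2: wait = 2
  Job 3: wait = 16
  Job 4: wait = 24
  Job 5: wait = 33
Sum of waiting times = 75
Average waiting time = 75/5 = 15.0

15.0


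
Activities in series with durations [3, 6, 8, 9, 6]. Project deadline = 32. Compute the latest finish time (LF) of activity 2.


LF(activity 2) = deadline - sum of successor durations
Successors: activities 3 through 5 with durations [8, 9, 6]
Sum of successor durations = 23
LF = 32 - 23 = 9

9


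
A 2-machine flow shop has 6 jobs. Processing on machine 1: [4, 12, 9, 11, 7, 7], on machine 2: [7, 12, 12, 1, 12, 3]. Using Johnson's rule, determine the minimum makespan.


Apply Johnson's rule:
  Group 1 (a <= b): [(1, 4, 7), (5, 7, 12), (3, 9, 12), (2, 12, 12)]
  Group 2 (a > b): [(6, 7, 3), (4, 11, 1)]
Optimal job order: [1, 5, 3, 2, 6, 4]
Schedule:
  Job 1: M1 done at 4, M2 done at 11
  Job 5: M1 done at 11, M2 done at 23
  Job 3: M1 done at 20, M2 done at 35
  Job 2: M1 done at 32, M2 done at 47
  Job 6: M1 done at 39, M2 done at 50
  Job 4: M1 done at 50, M2 done at 51
Makespan = 51

51


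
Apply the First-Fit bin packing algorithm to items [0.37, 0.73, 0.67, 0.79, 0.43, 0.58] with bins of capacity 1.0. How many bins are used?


Place items sequentially using First-Fit:
  Item 0.37 -> new Bin 1
  Item 0.73 -> new Bin 2
  Item 0.67 -> new Bin 3
  Item 0.79 -> new Bin 4
  Item 0.43 -> Bin 1 (now 0.8)
  Item 0.58 -> new Bin 5
Total bins used = 5

5


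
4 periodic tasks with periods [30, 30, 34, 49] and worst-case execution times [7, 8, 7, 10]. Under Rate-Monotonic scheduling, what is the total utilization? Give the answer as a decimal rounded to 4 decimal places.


Compute individual utilizations (exact fractions):
  Task 1: C/T = 7/30 (approx. 0.2333)
  Task 2: C/T = 8/30 = 4/15 (approx. 0.2667)
  Task 3: C/T = 7/34 (approx. 0.2059)
  Task 4: C/T = 10/49 (approx. 0.2041)
Total utilization U = 7/30 + 4/15 + 7/34 + 10/49 = 758/833
Rounded to 4 decimal places: U = 0.9100
RM (Liu & Layland) bound for 4 tasks = 0.756828; compare with U = 758/833 (approx. 0.909964)
bound < U <= 1, so the RM sufficient condition is not met (inconclusive; an exact test such as response-time analysis is needed).

0.9100


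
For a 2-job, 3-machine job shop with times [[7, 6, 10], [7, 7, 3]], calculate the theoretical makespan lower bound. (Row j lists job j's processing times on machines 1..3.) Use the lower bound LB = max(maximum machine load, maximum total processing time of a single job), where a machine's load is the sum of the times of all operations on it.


Machine loads:
  Machine 1: 7 + 7 = 14
  Machine 2: 6 + 7 = 13
  Machine 3: 10 + 3 = 13
Max machine load = 14
Job totals:
  Job 1: 23
  Job 2: 17
Max job total = 23
Lower bound = max(14, 23) = 23

23


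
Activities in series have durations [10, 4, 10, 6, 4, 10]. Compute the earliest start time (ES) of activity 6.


Activity 6 starts after activities 1 through 5 complete.
Predecessor durations: [10, 4, 10, 6, 4]
ES = 10 + 4 + 10 + 6 + 4 = 34

34


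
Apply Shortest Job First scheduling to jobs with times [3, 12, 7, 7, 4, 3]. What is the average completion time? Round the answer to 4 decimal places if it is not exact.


SJF order (ascending): [3, 3, 4, 7, 7, 12]
Completion times:
  Job 1: burst=3, C=3
  Job 2: burst=3, C=6
  Job 3: burst=4, C=10
  Job 4: burst=7, C=17
  Job 5: burst=7, C=24
  Job 6: burst=12, C=36
Average completion = 96/6 = 16.0

16.0


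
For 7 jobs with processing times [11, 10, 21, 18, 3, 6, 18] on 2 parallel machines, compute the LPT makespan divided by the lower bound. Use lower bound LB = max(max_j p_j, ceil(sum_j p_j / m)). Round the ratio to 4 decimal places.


LPT order: [21, 18, 18, 11, 10, 6, 3]
Machine loads after assignment: [45, 42]
LPT makespan = 45
Lower bound = max(max_job, ceil(total/2)) = max(21, 44) = 44
Ratio = 45 / 44 = 1.0227

1.0227


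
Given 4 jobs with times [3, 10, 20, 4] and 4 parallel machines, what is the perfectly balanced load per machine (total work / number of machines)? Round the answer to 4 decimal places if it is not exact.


Total processing time = 3 + 10 + 20 + 4 = 37
Number of machines = 4
Ideal balanced load = 37 / 4 = 9.25

9.25


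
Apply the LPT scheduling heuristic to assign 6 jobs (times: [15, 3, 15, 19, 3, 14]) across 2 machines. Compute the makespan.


Sort jobs in decreasing order (LPT): [19, 15, 15, 14, 3, 3]
Assign each job to the least loaded machine:
  Machine 1: jobs [19, 14, 3], load = 36
  Machine 2: jobs [15, 15, 3], load = 33
Makespan = max load = 36

36


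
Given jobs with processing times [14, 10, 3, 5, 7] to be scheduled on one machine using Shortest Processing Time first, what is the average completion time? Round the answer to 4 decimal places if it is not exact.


Sort jobs by processing time (SPT order): [3, 5, 7, 10, 14]
Compute completion times sequentially:
  Job 1: processing = 3, completes at 3
  Job 2: processing = 5, completes at 8
  Job 3: processing = 7, completes at 15
  Job 4: processing = 10, completes at 25
  Job 5: processing = 14, completes at 39
Sum of completion times = 90
Average completion time = 90/5 = 18.0

18.0


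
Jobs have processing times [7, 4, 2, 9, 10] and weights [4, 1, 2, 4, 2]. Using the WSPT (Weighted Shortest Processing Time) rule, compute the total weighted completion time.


Compute p/w ratios and sort ascending (WSPT): [(2, 2), (7, 4), (9, 4), (4, 1), (10, 2)]
Compute weighted completion times:
  Job (p=2,w=2): C=2, w*C=2*2=4
  Job (p=7,w=4): C=9, w*C=4*9=36
  Job (p=9,w=4): C=18, w*C=4*18=72
  Job (p=4,w=1): C=22, w*C=1*22=22
  Job (p=10,w=2): C=32, w*C=2*32=64
Total weighted completion time = 198

198


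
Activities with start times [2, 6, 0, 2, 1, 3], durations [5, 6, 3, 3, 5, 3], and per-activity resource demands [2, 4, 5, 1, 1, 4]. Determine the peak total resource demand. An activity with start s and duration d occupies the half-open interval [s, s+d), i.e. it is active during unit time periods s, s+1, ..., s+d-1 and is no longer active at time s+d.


Each activity i is active on [start_i, start_i + duration_i).
Compute total resource usage per time slot:
  t=0: active resources = [5], total = 5
  t=1: active resources = [5, 1], total = 6
  t=2: active resources = [2, 5, 1, 1], total = 9
  t=3: active resources = [2, 1, 1, 4], total = 8
  t=4: active resources = [2, 1, 1, 4], total = 8
  t=5: active resources = [2, 1, 4], total = 7
  t=6: active resources = [2, 4], total = 6
  t=7: active resources = [4], total = 4
  t=8: active resources = [4], total = 4
  t=9: active resources = [4], total = 4
  t=10: active resources = [4], total = 4
  t=11: active resources = [4], total = 4
Peak resource demand = 9

9


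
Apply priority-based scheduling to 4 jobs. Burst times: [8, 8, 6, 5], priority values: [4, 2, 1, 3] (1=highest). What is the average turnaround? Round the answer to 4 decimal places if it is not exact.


Sort by priority (ascending = highest first):
Order: [(1, 6), (2, 8), (3, 5), (4, 8)]
Completion times:
  Priority 1, burst=6, C=6
  Priority 2, burst=8, C=14
  Priority 3, burst=5, C=19
  Priority 4, burst=8, C=27
Average turnaround = 66/4 = 16.5

16.5


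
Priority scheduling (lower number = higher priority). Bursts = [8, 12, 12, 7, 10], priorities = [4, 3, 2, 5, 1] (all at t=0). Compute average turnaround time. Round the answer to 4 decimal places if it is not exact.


Sort by priority (ascending = highest first):
Order: [(1, 10), (2, 12), (3, 12), (4, 8), (5, 7)]
Completion times:
  Priority 1, burst=10, C=10
  Priority 2, burst=12, C=22
  Priority 3, burst=12, C=34
  Priority 4, burst=8, C=42
  Priority 5, burst=7, C=49
Average turnaround = 157/5 = 31.4

31.4


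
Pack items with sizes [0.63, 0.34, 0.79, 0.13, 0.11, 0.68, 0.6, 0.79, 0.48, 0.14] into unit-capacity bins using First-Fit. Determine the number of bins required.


Place items sequentially using First-Fit:
  Item 0.63 -> new Bin 1
  Item 0.34 -> Bin 1 (now 0.97)
  Item 0.79 -> new Bin 2
  Item 0.13 -> Bin 2 (now 0.92)
  Item 0.11 -> new Bin 3
  Item 0.68 -> Bin 3 (now 0.79)
  Item 0.6 -> new Bin 4
  Item 0.79 -> new Bin 5
  Item 0.48 -> new Bin 6
  Item 0.14 -> Bin 3 (now 0.93)
Total bins used = 6

6


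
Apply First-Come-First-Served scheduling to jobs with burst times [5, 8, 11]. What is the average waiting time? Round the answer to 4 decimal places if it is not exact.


FCFS order (as given): [5, 8, 11]
Waiting times:
  Job 1: wait = 0
  Job 2: wait = 5
  Job 3: wait = 13
Sum of waiting times = 18
Average waiting time = 18/3 = 6.0

6.0


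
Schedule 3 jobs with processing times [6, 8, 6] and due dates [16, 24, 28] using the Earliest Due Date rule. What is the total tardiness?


Sort by due date (EDD order): [(6, 16), (8, 24), (6, 28)]
Compute completion times and tardiness:
  Job 1: p=6, d=16, C=6, tardiness=max(0,6-16)=0
  Job 2: p=8, d=24, C=14, tardiness=max(0,14-24)=0
  Job 3: p=6, d=28, C=20, tardiness=max(0,20-28)=0
Total tardiness = 0

0


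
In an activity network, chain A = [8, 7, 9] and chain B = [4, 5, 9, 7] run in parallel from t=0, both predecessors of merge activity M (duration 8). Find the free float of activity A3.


ES(A3) = sum of predecessors on chain A = 15
EF(A3) = ES + duration = 15 + 9 = 24
Successor of A3 is M. ES(M) = max(sum(A), sum(B)) = max(24, 25) = 25
Free float = ES(successor) - EF(current) = 25 - 24 = 1

1


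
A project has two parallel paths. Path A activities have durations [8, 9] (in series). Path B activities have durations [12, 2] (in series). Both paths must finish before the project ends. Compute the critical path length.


Path A total = 8 + 9 = 17
Path B total = 12 + 2 = 14
Critical path = longest path = max(17, 14) = 17

17


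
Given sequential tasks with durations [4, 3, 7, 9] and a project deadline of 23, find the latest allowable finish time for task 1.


LF(activity 1) = deadline - sum of successor durations
Successors: activities 2 through 4 with durations [3, 7, 9]
Sum of successor durations = 19
LF = 23 - 19 = 4

4


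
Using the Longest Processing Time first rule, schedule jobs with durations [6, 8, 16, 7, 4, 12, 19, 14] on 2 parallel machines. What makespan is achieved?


Sort jobs in decreasing order (LPT): [19, 16, 14, 12, 8, 7, 6, 4]
Assign each job to the least loaded machine:
  Machine 1: jobs [19, 12, 7, 6], load = 44
  Machine 2: jobs [16, 14, 8, 4], load = 42
Makespan = max load = 44

44


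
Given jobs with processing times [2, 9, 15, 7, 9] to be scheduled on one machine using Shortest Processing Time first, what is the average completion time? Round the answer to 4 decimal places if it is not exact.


Sort jobs by processing time (SPT order): [2, 7, 9, 9, 15]
Compute completion times sequentially:
  Job 1: processing = 2, completes at 2
  Job 2: processing = 7, completes at 9
  Job 3: processing = 9, completes at 18
  Job 4: processing = 9, completes at 27
  Job 5: processing = 15, completes at 42
Sum of completion times = 98
Average completion time = 98/5 = 19.6

19.6


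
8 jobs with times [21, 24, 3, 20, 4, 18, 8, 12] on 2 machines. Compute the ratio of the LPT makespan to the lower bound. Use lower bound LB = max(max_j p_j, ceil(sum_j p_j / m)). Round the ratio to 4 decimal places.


LPT order: [24, 21, 20, 18, 12, 8, 4, 3]
Machine loads after assignment: [54, 56]
LPT makespan = 56
Lower bound = max(max_job, ceil(total/2)) = max(24, 55) = 55
Ratio = 56 / 55 = 1.0182

1.0182


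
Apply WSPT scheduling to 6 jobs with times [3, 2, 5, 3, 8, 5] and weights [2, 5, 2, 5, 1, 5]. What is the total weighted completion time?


Compute p/w ratios and sort ascending (WSPT): [(2, 5), (3, 5), (5, 5), (3, 2), (5, 2), (8, 1)]
Compute weighted completion times:
  Job (p=2,w=5): C=2, w*C=5*2=10
  Job (p=3,w=5): C=5, w*C=5*5=25
  Job (p=5,w=5): C=10, w*C=5*10=50
  Job (p=3,w=2): C=13, w*C=2*13=26
  Job (p=5,w=2): C=18, w*C=2*18=36
  Job (p=8,w=1): C=26, w*C=1*26=26
Total weighted completion time = 173

173


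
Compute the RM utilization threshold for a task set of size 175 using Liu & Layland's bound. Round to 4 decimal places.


Compute 2^(1/175) = 1.0039686955
Subtract 1: 1.0039686955 - 1 = 0.0039686955
Multiply by n: 175 * 0.0039686955 = 0.6945217125
Round to 4 dp: 0.6945

0.6945


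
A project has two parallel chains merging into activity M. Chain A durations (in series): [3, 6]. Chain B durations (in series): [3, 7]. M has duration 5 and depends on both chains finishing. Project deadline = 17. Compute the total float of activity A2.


Forward pass: ES(A2) = sum of predecessors on chain A = 3
EF = ES + duration = 3 + 6 = 9
Backward pass: LF(M) = deadline = 17; LS(M) = 17 - 5 = 12
LF(A2) = LS(M) - sum(successors on chain A) = 12 - 0 = 12
LS = LF - duration = 12 - 6 = 6
Total float = LS - ES = 6 - 3 = 3

3


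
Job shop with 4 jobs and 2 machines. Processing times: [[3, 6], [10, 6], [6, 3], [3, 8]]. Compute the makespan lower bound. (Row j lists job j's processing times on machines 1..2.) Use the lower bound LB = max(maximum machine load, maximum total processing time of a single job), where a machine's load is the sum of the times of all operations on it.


Machine loads:
  Machine 1: 3 + 10 + 6 + 3 = 22
  Machine 2: 6 + 6 + 3 + 8 = 23
Max machine load = 23
Job totals:
  Job 1: 9
  Job 2: 16
  Job 3: 9
  Job 4: 11
Max job total = 16
Lower bound = max(23, 16) = 23

23


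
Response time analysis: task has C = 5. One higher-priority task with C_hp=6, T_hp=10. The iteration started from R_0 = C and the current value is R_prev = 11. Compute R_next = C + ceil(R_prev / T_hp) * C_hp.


R_next = C + ceil(R_prev / T_hp) * C_hp
ceil(11 / 10) = ceil(1.1) = 2
Interference = 2 * 6 = 12
R_next = 5 + 12 = 17

17


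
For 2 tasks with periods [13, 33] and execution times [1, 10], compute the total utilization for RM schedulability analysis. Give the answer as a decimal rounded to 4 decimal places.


Compute individual utilizations (exact fractions):
  Task 1: C/T = 1/13 (approx. 0.0769)
  Task 2: C/T = 10/33 (approx. 0.303)
Total utilization U = 1/13 + 10/33 = 163/429
Rounded to 4 decimal places: U = 0.3800
RM (Liu & Layland) bound for 2 tasks = 0.828427; compare with U = 163/429 (approx. 0.379953)
U <= bound, so schedulable by RM sufficient condition.

0.3800


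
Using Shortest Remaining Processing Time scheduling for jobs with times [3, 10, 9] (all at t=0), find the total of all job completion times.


Since all jobs arrive at t=0, SRPT equals SPT ordering.
SPT order: [3, 9, 10]
Completion times:
  Job 1: p=3, C=3
  Job 2: p=9, C=12
  Job 3: p=10, C=22
Total completion time = 3 + 12 + 22 = 37

37


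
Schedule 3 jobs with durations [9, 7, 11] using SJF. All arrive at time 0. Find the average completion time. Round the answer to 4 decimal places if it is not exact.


SJF order (ascending): [7, 9, 11]
Completion times:
  Job 1: burst=7, C=7
  Job 2: burst=9, C=16
  Job 3: burst=11, C=27
Average completion = 50/3 = 16.6667

16.6667


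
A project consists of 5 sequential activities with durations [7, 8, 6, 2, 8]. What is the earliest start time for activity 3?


Activity 3 starts after activities 1 through 2 complete.
Predecessor durations: [7, 8]
ES = 7 + 8 = 15

15


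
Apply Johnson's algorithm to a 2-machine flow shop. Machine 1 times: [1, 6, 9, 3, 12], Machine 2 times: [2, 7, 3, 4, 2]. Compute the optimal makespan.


Apply Johnson's rule:
  Group 1 (a <= b): [(1, 1, 2), (4, 3, 4), (2, 6, 7)]
  Group 2 (a > b): [(3, 9, 3), (5, 12, 2)]
Optimal job order: [1, 4, 2, 3, 5]
Schedule:
  Job 1: M1 done at 1, M2 done at 3
  Job 4: M1 done at 4, M2 done at 8
  Job 2: M1 done at 10, M2 done at 17
  Job 3: M1 done at 19, M2 done at 22
  Job 5: M1 done at 31, M2 done at 33
Makespan = 33

33


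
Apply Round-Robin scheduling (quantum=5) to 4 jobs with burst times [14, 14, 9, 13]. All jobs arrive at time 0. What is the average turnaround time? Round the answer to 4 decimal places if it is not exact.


Time quantum = 5
Execution trace:
  J1 runs 5 units, time = 5
  J2 runs 5 units, time = 10
  J3 runs 5 units, time = 15
  J4 runs 5 units, time = 20
  J1 runs 5 units, time = 25
  J2 runs 5 units, time = 30
  J3 runs 4 units, time = 34
  J4 runs 5 units, time = 39
  J1 runs 4 units, time = 43
  J2 runs 4 units, time = 47
  J4 runs 3 units, time = 50
Finish times: [43, 47, 34, 50]
Average turnaround = 174/4 = 43.5

43.5


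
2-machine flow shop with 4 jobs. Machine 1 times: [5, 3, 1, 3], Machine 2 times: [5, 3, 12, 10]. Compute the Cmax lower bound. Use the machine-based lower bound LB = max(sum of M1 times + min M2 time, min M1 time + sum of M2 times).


LB1 = sum(M1 times) + min(M2 times) = 12 + 3 = 15
LB2 = min(M1 times) + sum(M2 times) = 1 + 30 = 31
Lower bound = max(LB1, LB2) = max(15, 31) = 31

31


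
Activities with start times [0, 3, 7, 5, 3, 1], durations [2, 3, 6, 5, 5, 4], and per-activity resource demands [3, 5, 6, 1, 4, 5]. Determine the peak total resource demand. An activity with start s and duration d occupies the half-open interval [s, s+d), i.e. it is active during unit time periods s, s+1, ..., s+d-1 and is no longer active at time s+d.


Each activity i is active on [start_i, start_i + duration_i).
Compute total resource usage per time slot:
  t=0: active resources = [3], total = 3
  t=1: active resources = [3, 5], total = 8
  t=2: active resources = [5], total = 5
  t=3: active resources = [5, 4, 5], total = 14
  t=4: active resources = [5, 4, 5], total = 14
  t=5: active resources = [5, 1, 4], total = 10
  t=6: active resources = [1, 4], total = 5
  t=7: active resources = [6, 1, 4], total = 11
  t=8: active resources = [6, 1], total = 7
  t=9: active resources = [6, 1], total = 7
  t=10: active resources = [6], total = 6
  t=11: active resources = [6], total = 6
  t=12: active resources = [6], total = 6
Peak resource demand = 14

14


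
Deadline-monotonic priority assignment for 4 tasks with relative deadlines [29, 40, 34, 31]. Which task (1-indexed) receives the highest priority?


Sort tasks by relative deadline (ascending):
  Task 1: deadline = 29
  Task 4: deadline = 31
  Task 3: deadline = 34
  Task 2: deadline = 40
Priority order (highest first): [1, 4, 3, 2]
Highest priority task = 1

1


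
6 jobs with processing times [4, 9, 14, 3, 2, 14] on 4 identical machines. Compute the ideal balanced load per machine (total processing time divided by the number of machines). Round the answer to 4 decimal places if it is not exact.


Total processing time = 4 + 9 + 14 + 3 + 2 + 14 = 46
Number of machines = 4
Ideal balanced load = 46 / 4 = 11.5

11.5


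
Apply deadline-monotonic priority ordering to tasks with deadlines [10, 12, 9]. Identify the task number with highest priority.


Sort tasks by relative deadline (ascending):
  Task 3: deadline = 9
  Task 1: deadline = 10
  Task 2: deadline = 12
Priority order (highest first): [3, 1, 2]
Highest priority task = 3

3


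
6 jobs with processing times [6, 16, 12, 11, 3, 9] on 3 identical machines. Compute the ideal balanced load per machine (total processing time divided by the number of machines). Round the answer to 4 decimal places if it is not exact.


Total processing time = 6 + 16 + 12 + 11 + 3 + 9 = 57
Number of machines = 3
Ideal balanced load = 57 / 3 = 19.0

19.0


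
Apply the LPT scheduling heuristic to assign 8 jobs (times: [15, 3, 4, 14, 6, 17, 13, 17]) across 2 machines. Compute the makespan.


Sort jobs in decreasing order (LPT): [17, 17, 15, 14, 13, 6, 4, 3]
Assign each job to the least loaded machine:
  Machine 1: jobs [17, 15, 6, 4, 3], load = 45
  Machine 2: jobs [17, 14, 13], load = 44
Makespan = max load = 45

45


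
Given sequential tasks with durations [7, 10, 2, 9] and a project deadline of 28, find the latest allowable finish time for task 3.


LF(activity 3) = deadline - sum of successor durations
Successors: activities 4 through 4 with durations [9]
Sum of successor durations = 9
LF = 28 - 9 = 19

19


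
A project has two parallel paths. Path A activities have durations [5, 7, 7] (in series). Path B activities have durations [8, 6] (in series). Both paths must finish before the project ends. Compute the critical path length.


Path A total = 5 + 7 + 7 = 19
Path B total = 8 + 6 = 14
Critical path = longest path = max(19, 14) = 19

19


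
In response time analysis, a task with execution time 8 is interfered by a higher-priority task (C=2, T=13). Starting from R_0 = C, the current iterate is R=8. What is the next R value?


R_next = C + ceil(R_prev / T_hp) * C_hp
ceil(8 / 13) = ceil(0.6154) = 1
Interference = 1 * 2 = 2
R_next = 8 + 2 = 10

10


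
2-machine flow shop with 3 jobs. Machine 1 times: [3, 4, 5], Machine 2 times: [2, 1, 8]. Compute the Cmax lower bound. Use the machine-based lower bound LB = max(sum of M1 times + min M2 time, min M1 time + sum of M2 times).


LB1 = sum(M1 times) + min(M2 times) = 12 + 1 = 13
LB2 = min(M1 times) + sum(M2 times) = 3 + 11 = 14
Lower bound = max(LB1, LB2) = max(13, 14) = 14

14


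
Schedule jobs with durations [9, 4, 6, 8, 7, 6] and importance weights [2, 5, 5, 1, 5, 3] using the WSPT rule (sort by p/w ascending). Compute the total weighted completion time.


Compute p/w ratios and sort ascending (WSPT): [(4, 5), (6, 5), (7, 5), (6, 3), (9, 2), (8, 1)]
Compute weighted completion times:
  Job (p=4,w=5): C=4, w*C=5*4=20
  Job (p=6,w=5): C=10, w*C=5*10=50
  Job (p=7,w=5): C=17, w*C=5*17=85
  Job (p=6,w=3): C=23, w*C=3*23=69
  Job (p=9,w=2): C=32, w*C=2*32=64
  Job (p=8,w=1): C=40, w*C=1*40=40
Total weighted completion time = 328

328


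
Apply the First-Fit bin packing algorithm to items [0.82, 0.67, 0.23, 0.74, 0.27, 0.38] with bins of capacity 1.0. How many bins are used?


Place items sequentially using First-Fit:
  Item 0.82 -> new Bin 1
  Item 0.67 -> new Bin 2
  Item 0.23 -> Bin 2 (now 0.9)
  Item 0.74 -> new Bin 3
  Item 0.27 -> new Bin 4
  Item 0.38 -> Bin 4 (now 0.65)
Total bins used = 4

4


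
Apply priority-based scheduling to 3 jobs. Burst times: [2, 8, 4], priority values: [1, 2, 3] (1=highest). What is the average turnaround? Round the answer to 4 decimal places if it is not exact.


Sort by priority (ascending = highest first):
Order: [(1, 2), (2, 8), (3, 4)]
Completion times:
  Priority 1, burst=2, C=2
  Priority 2, burst=8, C=10
  Priority 3, burst=4, C=14
Average turnaround = 26/3 = 8.6667

8.6667


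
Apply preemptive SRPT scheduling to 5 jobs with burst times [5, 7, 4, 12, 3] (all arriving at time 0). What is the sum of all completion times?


Since all jobs arrive at t=0, SRPT equals SPT ordering.
SPT order: [3, 4, 5, 7, 12]
Completion times:
  Job 1: p=3, C=3
  Job 2: p=4, C=7
  Job 3: p=5, C=12
  Job 4: p=7, C=19
  Job 5: p=12, C=31
Total completion time = 3 + 7 + 12 + 19 + 31 = 72

72


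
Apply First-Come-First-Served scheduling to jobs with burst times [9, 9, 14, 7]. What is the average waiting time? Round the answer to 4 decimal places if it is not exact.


FCFS order (as given): [9, 9, 14, 7]
Waiting times:
  Job 1: wait = 0
  Job 2: wait = 9
  Job 3: wait = 18
  Job 4: wait = 32
Sum of waiting times = 59
Average waiting time = 59/4 = 14.75

14.75


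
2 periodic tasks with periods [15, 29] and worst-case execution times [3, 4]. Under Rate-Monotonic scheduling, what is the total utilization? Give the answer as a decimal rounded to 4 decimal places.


Compute individual utilizations (exact fractions):
  Task 1: C/T = 3/15 = 1/5 (approx. 0.2)
  Task 2: C/T = 4/29 (approx. 0.1379)
Total utilization U = 1/5 + 4/29 = 49/145
Rounded to 4 decimal places: U = 0.3379
RM (Liu & Layland) bound for 2 tasks = 0.828427; compare with U = 49/145 (approx. 0.337931)
U <= bound, so schedulable by RM sufficient condition.

0.3379


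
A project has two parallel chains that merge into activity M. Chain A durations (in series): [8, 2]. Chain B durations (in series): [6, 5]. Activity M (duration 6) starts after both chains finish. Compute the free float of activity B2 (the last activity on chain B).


ES(B2) = sum of predecessors on chain B = 6
EF(B2) = ES + duration = 6 + 5 = 11
Successor of B2 is M. ES(M) = max(sum(A), sum(B)) = max(10, 11) = 11
Free float = ES(successor) - EF(current) = 11 - 11 = 0

0
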